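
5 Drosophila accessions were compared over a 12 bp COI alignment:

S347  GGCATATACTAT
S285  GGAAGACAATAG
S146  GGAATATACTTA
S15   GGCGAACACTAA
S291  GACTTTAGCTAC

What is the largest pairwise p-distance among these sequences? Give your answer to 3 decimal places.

0.750

Pairwise Hamming distances:
  S347 vs S285: 5
  S347 vs S146: 3
  S347 vs S15: 4
  S347 vs S291: 6
  S285 vs S146: 5
  S285 vs S15: 5
  S285 vs S291: 9
  S146 vs S15: 5
  S146 vs S291: 8
  S15 vs S291: 7
The largest is 9 mismatches, between S285 and S291; p = 9/12 = 0.750.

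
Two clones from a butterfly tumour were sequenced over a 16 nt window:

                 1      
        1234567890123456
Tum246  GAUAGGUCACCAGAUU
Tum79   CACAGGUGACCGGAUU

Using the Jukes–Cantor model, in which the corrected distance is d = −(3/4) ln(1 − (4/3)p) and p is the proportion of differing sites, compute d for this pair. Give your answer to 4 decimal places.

0.3041

Differing sites — 1:G/C; 3:U/C; 8:C/G; 12:A/G.
p = 4/16 = 0.250000.
d = −0.75 · ln(1 − (4/3)·0.250000) = −0.75 · ln(0.666667) = −0.75 · (-0.405465) = 0.3041.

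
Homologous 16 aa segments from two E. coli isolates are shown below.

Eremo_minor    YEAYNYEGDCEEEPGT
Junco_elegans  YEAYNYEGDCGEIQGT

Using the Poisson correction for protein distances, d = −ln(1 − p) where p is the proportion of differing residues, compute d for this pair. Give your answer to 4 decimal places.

Mismatches occur at site 11 (E↔G), site 13 (E↔I), site 14 (P↔Q).
p = 3/16 = 0.187500.
d = −ln(1 − 0.187500) = −ln(0.812500) = 0.2076.

0.2076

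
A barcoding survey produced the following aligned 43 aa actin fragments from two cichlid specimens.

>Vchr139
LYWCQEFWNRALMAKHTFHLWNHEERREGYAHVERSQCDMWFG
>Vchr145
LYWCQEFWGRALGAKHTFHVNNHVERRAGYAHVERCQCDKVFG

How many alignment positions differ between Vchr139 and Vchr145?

Mismatches occur at site 9 (N→G), site 13 (M→G), site 20 (L→V), site 21 (W→N), site 24 (E→V), site 28 (E→A), site 36 (S→C), site 40 (M→K), site 41 (W→V).
That gives 9 mismatches out of 43 aligned sites, so the Hamming distance is 9.

9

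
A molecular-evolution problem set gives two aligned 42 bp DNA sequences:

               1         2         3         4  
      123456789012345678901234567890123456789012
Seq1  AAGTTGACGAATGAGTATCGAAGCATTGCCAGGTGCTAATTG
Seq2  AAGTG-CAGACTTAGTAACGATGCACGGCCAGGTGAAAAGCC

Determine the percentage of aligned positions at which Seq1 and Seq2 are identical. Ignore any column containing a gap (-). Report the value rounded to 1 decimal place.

Excluding the 1 gap column leaves 41 comparable sites.
Differing sites — 5:T/G; 7:A/C; 8:C/A; 11:A/C; 13:G/T; 18:T/A; 22:A/T; 26:T/C; 27:T/G; 36:C/A; 37:T/A; 40:T/G; 41:T/C; 42:G/C.
27 of the 41 comparable sites match, so the percent identity is 27/41 × 100 = 65.9%.

65.9%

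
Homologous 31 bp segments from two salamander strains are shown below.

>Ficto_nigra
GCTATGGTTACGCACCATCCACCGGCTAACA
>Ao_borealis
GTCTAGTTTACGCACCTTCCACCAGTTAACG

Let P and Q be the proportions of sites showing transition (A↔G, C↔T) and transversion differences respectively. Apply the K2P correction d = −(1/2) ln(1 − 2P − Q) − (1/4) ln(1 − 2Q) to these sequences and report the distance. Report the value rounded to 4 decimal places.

0.3750

The sequences differ at positions 2 (C/T, transition), 3 (T/C, transition), 4 (A/T, transversion), 5 (T/A, transversion), 7 (G/T, transversion), 17 (A/T, transversion), 24 (G/A, transition), 26 (C/T, transition), 31 (A/G, transition).
Of the 9 differences, 5 transitions and 4 transversions over 31 sites: P = 5/31 = 0.161290, Q = 4/31 = 0.129032.
d = −0.5·ln(0.548388) − 0.25·ln(0.741936) = −0.5·(-0.600772) − 0.25·(-0.298492) = 0.3750.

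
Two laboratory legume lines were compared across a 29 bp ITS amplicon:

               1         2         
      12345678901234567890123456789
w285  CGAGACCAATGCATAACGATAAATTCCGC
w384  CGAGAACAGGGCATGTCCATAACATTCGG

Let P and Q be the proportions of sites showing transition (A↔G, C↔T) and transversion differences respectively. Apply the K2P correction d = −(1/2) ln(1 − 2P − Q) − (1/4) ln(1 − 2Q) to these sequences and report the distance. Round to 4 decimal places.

Differing sites — 6:C/A (Tv); 9:A/G (Ti); 10:T/G (Tv); 15:A/G (Ti); 16:A/T (Tv); 18:G/C (Tv); 23:A/C (Tv); 24:T/A (Tv); 26:C/T (Ti); 29:C/G (Tv).
Of the 10 differences, 3 transitions and 7 transversions over 29 sites: P = 3/29 = 0.103448, Q = 7/29 = 0.241379.
d = −0.5·ln(0.551725) − 0.25·ln(0.517242) = −0.5·(-0.594706) − 0.25·(-0.659244) = 0.4622.

0.4622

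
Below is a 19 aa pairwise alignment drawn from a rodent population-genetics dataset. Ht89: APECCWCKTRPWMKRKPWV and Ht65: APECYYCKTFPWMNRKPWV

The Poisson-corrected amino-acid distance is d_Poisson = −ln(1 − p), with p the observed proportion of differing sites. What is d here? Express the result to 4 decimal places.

Mismatches occur at site 5 (C/Y), site 6 (W/Y), site 10 (R/F), site 14 (K/N).
p = 4/19 = 0.210526.
d = −ln(1 − 0.210526) = −ln(0.789474) = 0.2364.

0.2364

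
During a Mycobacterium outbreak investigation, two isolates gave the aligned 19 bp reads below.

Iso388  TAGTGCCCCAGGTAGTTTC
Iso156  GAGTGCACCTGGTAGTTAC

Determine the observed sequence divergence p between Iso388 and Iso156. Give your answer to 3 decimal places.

The sequences differ at positions 1 (T/G), 7 (C/A), 10 (A/T), 18 (T/A).
There are 4 differences over 19 sites, so p = 4/19 = 0.211.

0.211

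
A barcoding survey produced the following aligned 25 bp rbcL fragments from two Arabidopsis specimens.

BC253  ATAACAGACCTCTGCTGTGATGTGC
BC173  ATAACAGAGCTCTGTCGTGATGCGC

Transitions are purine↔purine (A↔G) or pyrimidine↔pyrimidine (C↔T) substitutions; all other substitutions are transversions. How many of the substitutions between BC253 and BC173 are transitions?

3

The sequences differ at positions 9 (C/G, transversion), 15 (C/T, transition), 16 (T/C, transition), 23 (T/C, transition).
Of the 4 differences, 3 transitions and 1 transversion, so the answer is 3.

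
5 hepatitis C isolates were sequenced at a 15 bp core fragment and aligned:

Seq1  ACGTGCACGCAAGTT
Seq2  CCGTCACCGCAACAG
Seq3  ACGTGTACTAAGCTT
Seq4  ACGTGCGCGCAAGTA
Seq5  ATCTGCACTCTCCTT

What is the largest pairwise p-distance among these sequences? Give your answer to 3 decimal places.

Pairwise Hamming distances:
  Seq1 vs Seq2: 7
  Seq1 vs Seq3: 5
  Seq1 vs Seq4: 2
  Seq1 vs Seq5: 6
  Seq2 vs Seq3: 9
  Seq2 vs Seq4: 7
  Seq2 vs Seq5: 11
  Seq3 vs Seq4: 7
  Seq3 vs Seq5: 6
  Seq4 vs Seq5: 8
The largest is 11 mismatches, between Seq2 and Seq5; p = 11/15 = 0.733.

0.733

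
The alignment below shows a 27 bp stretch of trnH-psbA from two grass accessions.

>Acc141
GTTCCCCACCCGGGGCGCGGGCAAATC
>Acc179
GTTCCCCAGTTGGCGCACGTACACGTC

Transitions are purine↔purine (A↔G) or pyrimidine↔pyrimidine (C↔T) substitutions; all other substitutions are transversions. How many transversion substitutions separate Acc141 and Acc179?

4

Mismatches occur at site 9 (C/G, transversion), site 10 (C/T, transition), site 11 (C/T, transition), site 14 (G/C, transversion), site 17 (G/A, transition), site 20 (G/T, transversion), site 21 (G/A, transition), site 24 (A/C, transversion), site 25 (A/G, transition).
Of the 9 differences, 5 transitions and 4 transversions, so the answer is 4.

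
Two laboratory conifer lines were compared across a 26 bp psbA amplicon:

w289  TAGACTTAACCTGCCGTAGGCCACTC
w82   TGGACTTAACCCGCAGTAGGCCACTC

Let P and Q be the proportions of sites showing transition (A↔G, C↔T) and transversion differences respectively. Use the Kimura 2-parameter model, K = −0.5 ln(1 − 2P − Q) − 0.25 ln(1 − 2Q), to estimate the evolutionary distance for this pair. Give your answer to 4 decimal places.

0.1268

The sequences differ at positions 2 (A/G, transition), 12 (T/C, transition), 15 (C/A, transversion).
Of the 3 differences, 2 transitions and 1 transversion over 26 sites: P = 2/26 = 0.076923, Q = 1/26 = 0.038462.
d = −0.5·ln(0.807692) − 0.25·ln(0.923076) = −0.5·(-0.213574) − 0.25·(-0.080044) = 0.1268.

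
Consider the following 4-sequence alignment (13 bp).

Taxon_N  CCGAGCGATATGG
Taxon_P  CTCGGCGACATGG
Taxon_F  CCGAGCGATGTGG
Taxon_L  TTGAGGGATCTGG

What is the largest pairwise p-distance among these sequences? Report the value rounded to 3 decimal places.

Pairwise Hamming distances:
  Taxon_N vs Taxon_P: 4
  Taxon_N vs Taxon_F: 1
  Taxon_N vs Taxon_L: 4
  Taxon_P vs Taxon_F: 5
  Taxon_P vs Taxon_L: 6
  Taxon_F vs Taxon_L: 4
The largest is 6 mismatches, between Taxon_P and Taxon_L; p = 6/13 = 0.462.

0.462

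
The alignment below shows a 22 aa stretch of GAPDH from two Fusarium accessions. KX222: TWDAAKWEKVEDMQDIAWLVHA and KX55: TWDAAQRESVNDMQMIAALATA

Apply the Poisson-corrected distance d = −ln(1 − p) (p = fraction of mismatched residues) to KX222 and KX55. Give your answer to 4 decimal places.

0.4520

Mismatches occur at site 6 (K/Q), site 7 (W/R), site 9 (K/S), site 11 (E/N), site 15 (D/M), site 18 (W/A), site 20 (V/A), site 21 (H/T).
p = 8/22 = 0.363636.
d = −ln(1 − 0.363636) = −ln(0.636364) = 0.4520.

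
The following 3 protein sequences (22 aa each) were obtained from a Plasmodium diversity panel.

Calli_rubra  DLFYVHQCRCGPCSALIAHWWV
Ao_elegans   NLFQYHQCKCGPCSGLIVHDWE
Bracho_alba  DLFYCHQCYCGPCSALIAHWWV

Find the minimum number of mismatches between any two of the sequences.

Pairwise Hamming distances:
  Calli_rubra vs Ao_elegans: 8
  Calli_rubra vs Bracho_alba: 2
  Ao_elegans vs Bracho_alba: 8
The smallest is 2, between Calli_rubra and Bracho_alba.

2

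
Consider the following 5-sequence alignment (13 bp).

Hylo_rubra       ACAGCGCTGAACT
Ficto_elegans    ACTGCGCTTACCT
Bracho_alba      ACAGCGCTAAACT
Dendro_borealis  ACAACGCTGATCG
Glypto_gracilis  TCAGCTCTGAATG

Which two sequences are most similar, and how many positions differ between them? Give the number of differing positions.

1

Pairwise Hamming distances:
  Hylo_rubra vs Ficto_elegans: 3
  Hylo_rubra vs Bracho_alba: 1
  Hylo_rubra vs Dendro_borealis: 3
  Hylo_rubra vs Glypto_gracilis: 4
  Ficto_elegans vs Bracho_alba: 3
  Ficto_elegans vs Dendro_borealis: 5
  Ficto_elegans vs Glypto_gracilis: 7
  Bracho_alba vs Dendro_borealis: 4
  Bracho_alba vs Glypto_gracilis: 5
  Dendro_borealis vs Glypto_gracilis: 5
The smallest is 1, between Hylo_rubra and Bracho_alba.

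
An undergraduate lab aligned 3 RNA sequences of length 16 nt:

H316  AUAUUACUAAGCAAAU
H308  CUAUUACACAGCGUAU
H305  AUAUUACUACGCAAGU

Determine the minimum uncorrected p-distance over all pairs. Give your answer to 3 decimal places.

Pairwise Hamming distances:
  H316 vs H308: 5
  H316 vs H305: 2
  H308 vs H305: 7
The smallest is 2 mismatches, between H316 and H305; p = 2/16 = 0.125.

0.125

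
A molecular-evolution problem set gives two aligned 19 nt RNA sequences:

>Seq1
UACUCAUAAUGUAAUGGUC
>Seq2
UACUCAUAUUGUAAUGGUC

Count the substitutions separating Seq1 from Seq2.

A single mismatch occurs at site 9 (A→U).
That gives 1 mismatch out of 19 aligned sites, so the Hamming distance is 1.

1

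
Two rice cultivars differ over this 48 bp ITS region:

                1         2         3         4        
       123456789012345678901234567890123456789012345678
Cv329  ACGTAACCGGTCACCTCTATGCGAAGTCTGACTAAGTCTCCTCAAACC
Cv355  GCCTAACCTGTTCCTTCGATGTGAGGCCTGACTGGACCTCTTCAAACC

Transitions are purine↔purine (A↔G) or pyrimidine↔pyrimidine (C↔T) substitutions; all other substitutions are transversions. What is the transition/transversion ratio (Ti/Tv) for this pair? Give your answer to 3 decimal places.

2.750

Differing sites — 1:A/G (Ti); 3:G/C (Tv); 9:G/T (Tv); 12:C/T (Ti); 13:A/C (Tv); 15:C/T (Ti); 18:T/G (Tv); 22:C/T (Ti); 25:A/G (Ti); 27:T/C (Ti); 34:A/G (Ti); 35:A/G (Ti); 36:G/A (Ti); 37:T/C (Ti); 41:C/T (Ti).
Of the 15 differences, 11 transitions and 4 transversions, so Ti/Tv = 11/4 = 2.750.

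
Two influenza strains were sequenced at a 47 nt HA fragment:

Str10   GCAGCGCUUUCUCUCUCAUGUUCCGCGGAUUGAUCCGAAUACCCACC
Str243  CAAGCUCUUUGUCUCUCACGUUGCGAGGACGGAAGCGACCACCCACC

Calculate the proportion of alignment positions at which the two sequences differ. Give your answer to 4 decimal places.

Mismatches occur at site 1 (G↔C), site 2 (C↔A), site 6 (G↔U), site 11 (C↔G), site 19 (U↔C), site 23 (C↔G), site 26 (C↔A), site 30 (U↔C), site 31 (U↔G), site 34 (U↔A), site 35 (C↔G), site 39 (A↔C), site 40 (U↔C).
There are 13 differences over 47 sites, so p = 13/47 = 0.2766.

0.2766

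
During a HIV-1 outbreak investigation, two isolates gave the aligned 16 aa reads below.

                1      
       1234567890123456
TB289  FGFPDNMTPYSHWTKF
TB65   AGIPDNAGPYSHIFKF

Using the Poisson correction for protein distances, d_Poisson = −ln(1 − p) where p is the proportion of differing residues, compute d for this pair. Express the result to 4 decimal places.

Differing sites — 1:F/A; 3:F/I; 7:M/A; 8:T/G; 13:W/I; 14:T/F.
p = 6/16 = 0.375000.
d = −ln(1 − 0.375000) = −ln(0.625000) = 0.4700.

0.4700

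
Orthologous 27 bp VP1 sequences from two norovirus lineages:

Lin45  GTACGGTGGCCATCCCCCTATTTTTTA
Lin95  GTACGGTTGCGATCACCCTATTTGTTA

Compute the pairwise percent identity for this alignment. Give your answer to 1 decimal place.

Differing sites — 8:G/T; 11:C/G; 15:C/A; 24:T/G.
23 of the 27 sites match, so the percent identity is 23/27 × 100 = 85.2%.

85.2%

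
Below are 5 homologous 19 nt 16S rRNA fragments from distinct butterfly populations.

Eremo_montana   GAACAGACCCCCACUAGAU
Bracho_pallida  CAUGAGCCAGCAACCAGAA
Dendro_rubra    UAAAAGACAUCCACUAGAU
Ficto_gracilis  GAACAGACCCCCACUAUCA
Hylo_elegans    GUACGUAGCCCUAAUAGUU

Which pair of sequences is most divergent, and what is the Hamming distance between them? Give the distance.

Pairwise Hamming distances:
  Eremo_montana vs Bracho_pallida: 9
  Eremo_montana vs Dendro_rubra: 4
  Eremo_montana vs Ficto_gracilis: 3
  Eremo_montana vs Hylo_elegans: 7
  Bracho_pallida vs Dendro_rubra: 8
  Bracho_pallida vs Ficto_gracilis: 10
  Bracho_pallida vs Hylo_elegans: 15
  Dendro_rubra vs Ficto_gracilis: 7
  Dendro_rubra vs Hylo_elegans: 11
  Ficto_gracilis vs Hylo_elegans: 9
The largest is 15, between Bracho_pallida and Hylo_elegans.

15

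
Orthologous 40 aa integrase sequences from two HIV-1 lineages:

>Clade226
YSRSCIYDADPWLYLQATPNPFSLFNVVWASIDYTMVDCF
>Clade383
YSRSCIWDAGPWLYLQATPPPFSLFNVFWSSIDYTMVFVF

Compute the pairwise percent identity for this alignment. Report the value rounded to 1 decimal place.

Mismatches occur at site 7 (Y/W), site 10 (D/G), site 20 (N/P), site 28 (V/F), site 30 (A/S), site 38 (D/F), site 39 (C/V).
33 of the 40 sites match, so the percent identity is 33/40 × 100 = 82.5%.

82.5%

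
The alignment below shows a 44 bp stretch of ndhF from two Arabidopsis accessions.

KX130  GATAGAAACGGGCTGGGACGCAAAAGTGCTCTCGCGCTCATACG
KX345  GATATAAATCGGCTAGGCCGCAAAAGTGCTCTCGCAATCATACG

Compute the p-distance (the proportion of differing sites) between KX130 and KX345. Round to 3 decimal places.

0.159

Differing sites — 5:G/T; 9:C/T; 10:G/C; 15:G/A; 18:A/C; 36:G/A; 37:C/A.
There are 7 differences over 44 sites, so p = 7/44 = 0.159.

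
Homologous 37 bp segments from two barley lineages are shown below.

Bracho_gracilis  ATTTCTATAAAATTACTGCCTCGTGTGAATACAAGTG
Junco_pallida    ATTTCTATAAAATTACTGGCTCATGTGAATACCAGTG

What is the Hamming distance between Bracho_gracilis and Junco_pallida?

3

Mismatches occur at site 19 (C→G), site 23 (G→A), site 33 (A→C).
That gives 3 mismatches out of 37 aligned sites, so the Hamming distance is 3.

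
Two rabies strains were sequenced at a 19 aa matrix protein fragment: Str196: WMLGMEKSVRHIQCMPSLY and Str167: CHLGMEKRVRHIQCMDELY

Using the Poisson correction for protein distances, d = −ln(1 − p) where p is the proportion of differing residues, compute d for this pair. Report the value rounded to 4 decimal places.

0.3054

Differing sites — 1:W/C; 2:M/H; 8:S/R; 16:P/D; 17:S/E.
p = 5/19 = 0.263158.
d = −ln(1 − 0.263158) = −ln(0.736842) = 0.3054.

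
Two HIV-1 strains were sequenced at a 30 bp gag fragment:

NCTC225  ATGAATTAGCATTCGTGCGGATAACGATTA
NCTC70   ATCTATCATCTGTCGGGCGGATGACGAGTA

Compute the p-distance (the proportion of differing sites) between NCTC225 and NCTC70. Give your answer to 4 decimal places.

Mismatches occur at site 3 (G→C), site 4 (A→T), site 7 (T→C), site 9 (G→T), site 11 (A→T), site 12 (T→G), site 16 (T→G), site 23 (A→G), site 28 (T→G).
There are 9 differences over 30 sites, so p = 9/30 = 0.3000.

0.3000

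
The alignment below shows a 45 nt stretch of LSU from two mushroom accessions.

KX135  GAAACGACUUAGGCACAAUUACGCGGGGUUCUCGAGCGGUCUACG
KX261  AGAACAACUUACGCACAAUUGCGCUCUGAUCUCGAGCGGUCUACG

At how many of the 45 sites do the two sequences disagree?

9

The sequences differ at positions 1 (G/A), 2 (A/G), 6 (G/A), 12 (G/C), 21 (A/G), 25 (G/U), 26 (G/C), 27 (G/U), 29 (U/A).
That gives 9 mismatches out of 45 aligned sites, so the Hamming distance is 9.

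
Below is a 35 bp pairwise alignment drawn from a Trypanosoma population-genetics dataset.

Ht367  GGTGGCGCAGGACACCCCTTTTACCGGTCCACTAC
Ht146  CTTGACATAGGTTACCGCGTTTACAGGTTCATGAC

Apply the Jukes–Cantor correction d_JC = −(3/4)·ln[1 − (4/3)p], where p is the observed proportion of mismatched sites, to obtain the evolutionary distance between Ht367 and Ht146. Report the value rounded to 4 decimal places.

The sequences differ at positions 1 (G/C), 2 (G/T), 5 (G/A), 7 (G/A), 8 (C/T), 12 (A/T), 13 (C/T), 17 (C/G), 19 (T/G), 25 (C/A), 29 (C/T), 32 (C/T), 33 (T/G).
p = 13/35 = 0.371429.
d = −0.75 · ln(1 − (4/3)·0.371429) = −0.75 · ln(0.504761) = −0.75 · (-0.683670) = 0.5128.

0.5128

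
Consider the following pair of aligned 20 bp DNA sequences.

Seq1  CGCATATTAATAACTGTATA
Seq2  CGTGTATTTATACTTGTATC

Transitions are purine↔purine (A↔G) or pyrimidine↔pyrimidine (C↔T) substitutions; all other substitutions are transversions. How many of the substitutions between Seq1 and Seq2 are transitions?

3

The sequences differ at positions 3 (C/T, transition), 4 (A/G, transition), 9 (A/T, transversion), 13 (A/C, transversion), 14 (C/T, transition), 20 (A/C, transversion).
Of the 6 differences, 3 transitions and 3 transversions, so the answer is 3.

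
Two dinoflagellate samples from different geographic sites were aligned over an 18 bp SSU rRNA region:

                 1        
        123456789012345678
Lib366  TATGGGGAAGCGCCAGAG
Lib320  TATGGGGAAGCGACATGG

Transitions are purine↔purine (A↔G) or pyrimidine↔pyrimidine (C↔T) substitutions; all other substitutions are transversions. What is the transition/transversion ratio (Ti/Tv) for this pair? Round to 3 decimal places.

0.500

Differing sites — 13:C/A (Tv); 16:G/T (Tv); 17:A/G (Ti).
Of the 3 differences, 1 transition and 2 transversions, so Ti/Tv = 1/2 = 0.500.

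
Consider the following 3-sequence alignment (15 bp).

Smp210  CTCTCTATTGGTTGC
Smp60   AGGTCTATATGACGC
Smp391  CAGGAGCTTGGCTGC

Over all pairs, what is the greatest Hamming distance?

10

Pairwise Hamming distances:
  Smp210 vs Smp60: 7
  Smp210 vs Smp391: 7
  Smp60 vs Smp391: 10
The largest is 10, between Smp60 and Smp391.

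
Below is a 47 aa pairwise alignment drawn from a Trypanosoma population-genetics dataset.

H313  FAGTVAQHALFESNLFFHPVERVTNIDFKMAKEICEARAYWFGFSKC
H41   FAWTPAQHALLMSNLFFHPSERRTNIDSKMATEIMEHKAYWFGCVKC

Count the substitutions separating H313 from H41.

13

Mismatches occur at site 3 (G↔W), site 5 (V↔P), site 11 (F↔L), site 12 (E↔M), site 20 (V↔S), site 23 (V↔R), site 28 (F↔S), site 32 (K↔T), site 35 (C↔M), site 37 (A↔H), site 38 (R↔K), site 44 (F↔C), site 45 (S↔V).
That gives 13 mismatches out of 47 aligned sites, so the Hamming distance is 13.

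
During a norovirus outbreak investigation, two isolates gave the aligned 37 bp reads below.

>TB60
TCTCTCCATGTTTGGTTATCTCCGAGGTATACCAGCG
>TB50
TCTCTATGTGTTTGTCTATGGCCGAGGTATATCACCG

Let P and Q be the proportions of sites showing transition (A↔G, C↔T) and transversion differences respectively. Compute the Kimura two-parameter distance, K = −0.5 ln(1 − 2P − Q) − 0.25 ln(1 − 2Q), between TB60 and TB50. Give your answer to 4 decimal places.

The sequences differ at positions 6 (C/A, transversion), 7 (C/T, transition), 8 (A/G, transition), 15 (G/T, transversion), 16 (T/C, transition), 20 (C/G, transversion), 21 (T/G, transversion), 32 (C/T, transition), 35 (G/C, transversion).
Of the 9 differences, 4 transitions and 5 transversions over 37 sites: P = 4/37 = 0.108108, Q = 5/37 = 0.135135.
d = −0.5·ln(0.648649) − 0.25·ln(0.729730) = −0.5·(-0.432864) − 0.25·(-0.315081) = 0.2952.

0.2952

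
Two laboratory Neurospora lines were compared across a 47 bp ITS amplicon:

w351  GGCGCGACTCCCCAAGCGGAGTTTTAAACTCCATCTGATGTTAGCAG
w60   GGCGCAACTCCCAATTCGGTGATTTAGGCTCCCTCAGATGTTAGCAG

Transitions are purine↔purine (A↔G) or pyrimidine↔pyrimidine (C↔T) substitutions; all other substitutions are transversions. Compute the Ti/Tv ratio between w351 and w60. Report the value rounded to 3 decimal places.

Mismatches occur at site 6 (G↔A, transition), site 13 (C↔A, transversion), site 15 (A↔T, transversion), site 16 (G↔T, transversion), site 20 (A↔T, transversion), site 22 (T↔A, transversion), site 27 (A↔G, transition), site 28 (A↔G, transition), site 33 (A↔C, transversion), site 36 (T↔A, transversion).
Of the 10 differences, 3 transitions and 7 transversions, so Ti/Tv = 3/7 = 0.429.

0.429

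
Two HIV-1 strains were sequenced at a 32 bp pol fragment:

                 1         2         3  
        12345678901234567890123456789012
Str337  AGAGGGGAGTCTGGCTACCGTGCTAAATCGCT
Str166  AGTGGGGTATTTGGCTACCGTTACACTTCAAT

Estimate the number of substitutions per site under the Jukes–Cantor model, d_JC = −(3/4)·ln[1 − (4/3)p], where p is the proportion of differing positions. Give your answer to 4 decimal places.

0.4598

Mismatches occur at site 3 (A↔T), site 8 (A↔T), site 9 (G↔A), site 11 (C↔T), site 22 (G↔T), site 23 (C↔A), site 24 (T↔C), site 26 (A↔C), site 27 (A↔T), site 30 (G↔A), site 31 (C↔A).
p = 11/32 = 0.343750.
d = −0.75 · ln(1 − (4/3)·0.343750) = −0.75 · ln(0.541667) = −0.75 · (-0.613104) = 0.4598.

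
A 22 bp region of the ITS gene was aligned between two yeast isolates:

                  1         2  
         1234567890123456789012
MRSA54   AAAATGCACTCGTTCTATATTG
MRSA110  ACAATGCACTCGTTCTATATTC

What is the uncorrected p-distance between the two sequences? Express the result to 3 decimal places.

The sequences differ at positions 2 (A/C), 22 (G/C).
There are 2 differences over 22 sites, so p = 2/22 = 0.091.

0.091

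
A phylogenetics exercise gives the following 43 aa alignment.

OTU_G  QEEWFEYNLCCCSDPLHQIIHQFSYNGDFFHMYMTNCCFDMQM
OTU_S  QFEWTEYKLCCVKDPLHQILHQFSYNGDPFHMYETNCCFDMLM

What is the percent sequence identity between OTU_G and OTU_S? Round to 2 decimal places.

79.07%

Differing sites — 2:E/F; 5:F/T; 8:N/K; 12:C/V; 13:S/K; 20:I/L; 29:F/P; 34:M/E; 42:Q/L.
34 of the 43 sites match, so the percent identity is 34/43 × 100 = 79.07%.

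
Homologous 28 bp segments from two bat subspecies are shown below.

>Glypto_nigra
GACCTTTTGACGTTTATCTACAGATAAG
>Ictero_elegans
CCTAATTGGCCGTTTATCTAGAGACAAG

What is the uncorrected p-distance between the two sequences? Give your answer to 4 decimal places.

The sequences differ at positions 1 (G/C), 2 (A/C), 3 (C/T), 4 (C/A), 5 (T/A), 8 (T/G), 10 (A/C), 21 (C/G), 25 (T/C).
There are 9 differences over 28 sites, so p = 9/28 = 0.3214.

0.3214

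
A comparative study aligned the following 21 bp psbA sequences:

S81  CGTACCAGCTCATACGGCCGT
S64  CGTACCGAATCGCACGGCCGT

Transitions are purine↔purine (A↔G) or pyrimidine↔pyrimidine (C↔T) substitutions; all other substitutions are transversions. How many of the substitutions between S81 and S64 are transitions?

4

Mismatches occur at site 7 (A→G, transition), site 8 (G→A, transition), site 9 (C→A, transversion), site 12 (A→G, transition), site 13 (T→C, transition).
Of the 5 differences, 4 transitions and 1 transversion, so the answer is 4.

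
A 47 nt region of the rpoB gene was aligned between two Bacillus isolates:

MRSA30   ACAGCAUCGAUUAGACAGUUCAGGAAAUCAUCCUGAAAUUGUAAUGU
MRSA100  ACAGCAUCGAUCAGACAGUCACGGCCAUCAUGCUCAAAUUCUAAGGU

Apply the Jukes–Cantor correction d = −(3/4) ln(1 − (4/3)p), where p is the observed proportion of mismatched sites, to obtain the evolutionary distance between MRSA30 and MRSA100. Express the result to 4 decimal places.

Mismatches occur at site 12 (U→C), site 20 (U→C), site 21 (C→A), site 22 (A→C), site 25 (A→C), site 26 (A→C), site 32 (C→G), site 35 (G→C), site 41 (G→C), site 45 (U→G).
p = 10/47 = 0.212766.
d = −0.75 · ln(1 − (4/3)·0.212766) = −0.75 · ln(0.716312) = −0.75 · (-0.333639) = 0.2502.

0.2502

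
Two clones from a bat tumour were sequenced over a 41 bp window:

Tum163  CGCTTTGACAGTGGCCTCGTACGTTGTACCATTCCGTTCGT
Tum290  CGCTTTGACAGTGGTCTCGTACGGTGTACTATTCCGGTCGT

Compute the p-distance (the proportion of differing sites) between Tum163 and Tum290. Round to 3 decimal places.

Differing sites — 15:C/T; 24:T/G; 30:C/T; 37:T/G.
There are 4 differences over 41 sites, so p = 4/41 = 0.098.

0.098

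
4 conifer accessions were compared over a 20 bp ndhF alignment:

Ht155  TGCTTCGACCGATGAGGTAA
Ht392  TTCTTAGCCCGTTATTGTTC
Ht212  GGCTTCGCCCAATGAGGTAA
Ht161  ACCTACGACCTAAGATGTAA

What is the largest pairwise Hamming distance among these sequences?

Pairwise Hamming distances:
  Ht155 vs Ht392: 9
  Ht155 vs Ht212: 3
  Ht155 vs Ht161: 6
  Ht392 vs Ht212: 10
  Ht392 vs Ht161: 12
  Ht212 vs Ht161: 7
The largest is 12, between Ht392 and Ht161.

12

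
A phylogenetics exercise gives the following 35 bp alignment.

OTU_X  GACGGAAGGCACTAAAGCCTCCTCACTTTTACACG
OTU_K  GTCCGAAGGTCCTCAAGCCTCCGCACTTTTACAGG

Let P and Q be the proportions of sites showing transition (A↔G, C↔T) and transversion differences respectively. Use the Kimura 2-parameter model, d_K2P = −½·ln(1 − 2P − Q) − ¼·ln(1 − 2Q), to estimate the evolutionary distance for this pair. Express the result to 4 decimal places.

Mismatches occur at site 2 (A/T, transversion), site 4 (G/C, transversion), site 10 (C/T, transition), site 11 (A/C, transversion), site 14 (A/C, transversion), site 23 (T/G, transversion), site 34 (C/G, transversion).
Of the 7 differences, 1 transition and 6 transversions over 35 sites: P = 1/35 = 0.028571, Q = 6/35 = 0.171429.
d = −0.5·ln(0.771429) − 0.25·ln(0.657142) = −0.5·(-0.259511) − 0.25·(-0.419855) = 0.2347.

0.2347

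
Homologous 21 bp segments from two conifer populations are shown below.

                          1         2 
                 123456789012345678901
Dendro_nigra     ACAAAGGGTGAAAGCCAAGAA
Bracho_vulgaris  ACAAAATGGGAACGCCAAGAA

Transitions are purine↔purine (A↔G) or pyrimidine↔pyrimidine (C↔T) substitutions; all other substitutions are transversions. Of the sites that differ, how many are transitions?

1

Differing sites — 6:G/A (Ti); 7:G/T (Tv); 9:T/G (Tv); 13:A/C (Tv).
Of the 4 differences, 1 transition and 3 transversions, so the answer is 1.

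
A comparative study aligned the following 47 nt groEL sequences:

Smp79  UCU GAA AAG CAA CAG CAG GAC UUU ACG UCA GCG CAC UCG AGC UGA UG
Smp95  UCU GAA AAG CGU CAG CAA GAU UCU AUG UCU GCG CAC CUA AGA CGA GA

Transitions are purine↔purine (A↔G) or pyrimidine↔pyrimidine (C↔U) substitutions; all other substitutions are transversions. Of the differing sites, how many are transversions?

4

Differing sites — 11:A/G (Ti); 12:A/U (Tv); 18:G/A (Ti); 21:C/U (Ti); 23:U/C (Ti); 26:C/U (Ti); 30:A/U (Tv); 37:U/C (Ti); 38:C/U (Ti); 39:G/A (Ti); 42:C/A (Tv); 43:U/C (Ti); 46:U/G (Tv); 47:G/A (Ti).
Of the 14 differences, 10 transitions and 4 transversions, so the answer is 4.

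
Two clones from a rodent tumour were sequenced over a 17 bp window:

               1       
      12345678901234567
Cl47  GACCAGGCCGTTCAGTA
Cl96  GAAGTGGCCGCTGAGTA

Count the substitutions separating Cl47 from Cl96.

The sequences differ at positions 3 (C/A), 4 (C/G), 5 (A/T), 11 (T/C), 13 (C/G).
That gives 5 mismatches out of 17 aligned sites, so the Hamming distance is 5.

5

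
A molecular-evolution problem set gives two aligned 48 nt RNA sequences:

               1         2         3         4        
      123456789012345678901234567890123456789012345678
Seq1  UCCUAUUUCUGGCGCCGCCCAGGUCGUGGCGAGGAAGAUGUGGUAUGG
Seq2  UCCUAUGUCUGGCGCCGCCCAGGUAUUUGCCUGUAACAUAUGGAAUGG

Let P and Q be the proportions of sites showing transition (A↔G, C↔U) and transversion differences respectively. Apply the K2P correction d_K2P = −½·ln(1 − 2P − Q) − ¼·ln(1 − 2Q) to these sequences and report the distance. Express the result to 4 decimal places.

Mismatches occur at site 7 (U↔G, transversion), site 25 (C↔A, transversion), site 26 (G↔U, transversion), site 28 (G↔U, transversion), site 31 (G↔C, transversion), site 32 (A↔U, transversion), site 34 (G↔U, transversion), site 37 (G↔C, transversion), site 40 (G↔A, transition), site 44 (U↔A, transversion).
Of the 10 differences, 1 transition and 9 transversions over 48 sites: P = 1/48 = 0.020833, Q = 9/48 = 0.187500.
d = −0.5·ln(0.770834) − 0.25·ln(0.625000) = −0.5·(-0.260282) − 0.25·(-0.470004) = 0.2476.

0.2476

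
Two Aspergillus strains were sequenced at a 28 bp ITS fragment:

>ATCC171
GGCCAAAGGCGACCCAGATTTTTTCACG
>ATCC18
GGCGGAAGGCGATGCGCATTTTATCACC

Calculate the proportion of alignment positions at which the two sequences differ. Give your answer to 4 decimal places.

0.2857

Mismatches occur at site 4 (C↔G), site 5 (A↔G), site 13 (C↔T), site 14 (C↔G), site 16 (A↔G), site 17 (G↔C), site 23 (T↔A), site 28 (G↔C).
There are 8 differences over 28 sites, so p = 8/28 = 0.2857.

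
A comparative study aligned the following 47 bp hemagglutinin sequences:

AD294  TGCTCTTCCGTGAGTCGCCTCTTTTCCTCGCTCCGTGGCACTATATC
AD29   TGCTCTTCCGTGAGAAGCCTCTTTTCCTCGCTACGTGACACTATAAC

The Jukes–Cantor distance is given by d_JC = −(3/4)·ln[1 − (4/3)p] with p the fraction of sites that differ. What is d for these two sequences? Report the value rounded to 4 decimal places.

Mismatches occur at site 15 (T→A), site 16 (C→A), site 33 (C→A), site 38 (G→A), site 46 (T→A).
p = 5/47 = 0.106383.
d = −0.75 · ln(1 − (4/3)·0.106383) = −0.75 · ln(0.858156) = −0.75 · (-0.152969) = 0.1147.

0.1147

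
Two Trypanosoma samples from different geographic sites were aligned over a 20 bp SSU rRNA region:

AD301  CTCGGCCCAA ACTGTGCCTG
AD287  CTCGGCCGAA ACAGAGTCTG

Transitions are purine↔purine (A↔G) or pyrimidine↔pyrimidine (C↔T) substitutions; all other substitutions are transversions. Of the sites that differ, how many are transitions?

1

The sequences differ at positions 8 (C/G, transversion), 13 (T/A, transversion), 15 (T/A, transversion), 17 (C/T, transition).
Of the 4 differences, 1 transition and 3 transversions, so the answer is 1.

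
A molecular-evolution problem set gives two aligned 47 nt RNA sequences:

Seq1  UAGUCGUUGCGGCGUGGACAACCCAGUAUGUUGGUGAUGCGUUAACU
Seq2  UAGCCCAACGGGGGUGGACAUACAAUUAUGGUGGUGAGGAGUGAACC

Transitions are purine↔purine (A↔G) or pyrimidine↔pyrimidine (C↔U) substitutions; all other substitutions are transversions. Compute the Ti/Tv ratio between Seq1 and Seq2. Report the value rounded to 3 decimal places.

The sequences differ at positions 4 (U/C, transition), 6 (G/C, transversion), 7 (U/A, transversion), 8 (U/A, transversion), 9 (G/C, transversion), 10 (C/G, transversion), 13 (C/G, transversion), 21 (A/U, transversion), 22 (C/A, transversion), 24 (C/A, transversion), 26 (G/U, transversion), 31 (U/G, transversion), 38 (U/G, transversion), 40 (C/A, transversion), 43 (U/G, transversion), 47 (U/C, transition).
Of the 16 differences, 2 transitions and 14 transversions, so Ti/Tv = 2/14 = 0.143.

0.143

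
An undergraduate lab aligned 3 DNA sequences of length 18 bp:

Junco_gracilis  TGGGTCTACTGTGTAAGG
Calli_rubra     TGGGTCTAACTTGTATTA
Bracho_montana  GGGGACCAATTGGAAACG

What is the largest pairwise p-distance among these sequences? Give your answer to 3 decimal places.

Pairwise Hamming distances:
  Junco_gracilis vs Calli_rubra: 6
  Junco_gracilis vs Bracho_montana: 8
  Calli_rubra vs Bracho_montana: 9
The largest is 9 mismatches, between Calli_rubra and Bracho_montana; p = 9/18 = 0.500.

0.500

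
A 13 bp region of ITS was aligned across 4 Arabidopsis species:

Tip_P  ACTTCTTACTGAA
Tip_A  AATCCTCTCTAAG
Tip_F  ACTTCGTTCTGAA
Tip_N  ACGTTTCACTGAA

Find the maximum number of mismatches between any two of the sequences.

7

Pairwise Hamming distances:
  Tip_P vs Tip_A: 6
  Tip_P vs Tip_F: 2
  Tip_P vs Tip_N: 3
  Tip_A vs Tip_F: 6
  Tip_A vs Tip_N: 7
  Tip_F vs Tip_N: 5
The largest is 7, between Tip_A and Tip_N.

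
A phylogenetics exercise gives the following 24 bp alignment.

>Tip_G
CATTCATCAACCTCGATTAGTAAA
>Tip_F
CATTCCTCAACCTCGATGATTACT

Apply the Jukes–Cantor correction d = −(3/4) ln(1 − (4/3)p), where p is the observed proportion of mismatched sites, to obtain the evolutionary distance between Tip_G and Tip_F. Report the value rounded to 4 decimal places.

0.2441

The sequences differ at positions 6 (A/C), 18 (T/G), 20 (G/T), 23 (A/C), 24 (A/T).
p = 5/24 = 0.208333.
d = −0.75 · ln(1 − (4/3)·0.208333) = −0.75 · ln(0.722223) = −0.75 · (-0.325421) = 0.2441.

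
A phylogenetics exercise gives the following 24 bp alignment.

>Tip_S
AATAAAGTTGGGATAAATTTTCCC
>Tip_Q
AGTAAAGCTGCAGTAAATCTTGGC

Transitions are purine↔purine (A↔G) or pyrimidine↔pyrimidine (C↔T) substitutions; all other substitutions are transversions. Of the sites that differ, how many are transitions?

Differing sites — 2:A/G (Ti); 8:T/C (Ti); 11:G/C (Tv); 12:G/A (Ti); 13:A/G (Ti); 19:T/C (Ti); 22:C/G (Tv); 23:C/G (Tv).
Of the 8 differences, 5 transitions and 3 transversions, so the answer is 5.

5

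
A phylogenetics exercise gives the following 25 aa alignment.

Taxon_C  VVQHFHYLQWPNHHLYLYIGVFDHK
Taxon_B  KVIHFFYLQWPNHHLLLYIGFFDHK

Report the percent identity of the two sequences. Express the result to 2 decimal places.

Differing sites — 1:V/K; 3:Q/I; 6:H/F; 16:Y/L; 21:V/F.
20 of the 25 sites match, so the percent identity is 20/25 × 100 = 80.00%.

80.00%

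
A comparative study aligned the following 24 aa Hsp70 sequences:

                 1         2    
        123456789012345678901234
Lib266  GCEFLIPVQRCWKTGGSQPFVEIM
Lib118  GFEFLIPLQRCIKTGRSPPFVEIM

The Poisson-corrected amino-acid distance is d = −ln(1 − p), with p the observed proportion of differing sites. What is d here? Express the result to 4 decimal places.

0.2336

Mismatches occur at site 2 (C→F), site 8 (V→L), site 12 (W→I), site 16 (G→R), site 18 (Q→P).
p = 5/24 = 0.208333.
d = −ln(1 − 0.208333) = −ln(0.791667) = 0.2336.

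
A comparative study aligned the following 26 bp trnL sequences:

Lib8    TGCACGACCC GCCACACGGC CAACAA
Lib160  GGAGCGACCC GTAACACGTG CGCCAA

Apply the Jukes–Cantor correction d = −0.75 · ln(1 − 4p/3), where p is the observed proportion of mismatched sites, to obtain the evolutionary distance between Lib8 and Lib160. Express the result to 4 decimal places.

0.4643

Mismatches occur at site 1 (T→G), site 3 (C→A), site 4 (A→G), site 12 (C→T), site 13 (C→A), site 19 (G→T), site 20 (C→G), site 22 (A→G), site 23 (A→C).
p = 9/26 = 0.346154.
d = −0.75 · ln(1 − (4/3)·0.346154) = −0.75 · ln(0.538461) = −0.75 · (-0.619040) = 0.4643.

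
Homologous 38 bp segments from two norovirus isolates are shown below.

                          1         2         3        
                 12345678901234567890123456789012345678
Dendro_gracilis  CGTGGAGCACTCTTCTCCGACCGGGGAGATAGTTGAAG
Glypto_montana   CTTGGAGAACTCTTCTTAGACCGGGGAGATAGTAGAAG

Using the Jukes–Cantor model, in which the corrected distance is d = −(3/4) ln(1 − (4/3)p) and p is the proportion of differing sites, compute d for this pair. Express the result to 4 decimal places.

Mismatches occur at site 2 (G/T), site 8 (C/A), site 17 (C/T), site 18 (C/A), site 34 (T/A).
p = 5/38 = 0.131579.
d = −0.75 · ln(1 − (4/3)·0.131579) = −0.75 · ln(0.824561) = −0.75 · (-0.192904) = 0.1447.

0.1447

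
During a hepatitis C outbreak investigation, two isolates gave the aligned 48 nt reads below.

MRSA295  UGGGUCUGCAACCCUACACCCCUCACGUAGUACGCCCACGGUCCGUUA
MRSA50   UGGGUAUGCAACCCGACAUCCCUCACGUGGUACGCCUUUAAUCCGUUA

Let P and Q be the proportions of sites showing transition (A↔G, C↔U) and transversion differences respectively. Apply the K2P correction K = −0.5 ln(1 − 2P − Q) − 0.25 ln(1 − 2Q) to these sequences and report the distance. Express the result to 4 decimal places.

Differing sites — 6:C/A (Tv); 15:U/G (Tv); 19:C/U (Ti); 29:A/G (Ti); 37:C/U (Ti); 38:A/U (Tv); 39:C/U (Ti); 40:G/A (Ti); 41:G/A (Ti).
Of the 9 differences, 6 transitions and 3 transversions over 48 sites: P = 6/48 = 0.125000, Q = 3/48 = 0.062500.
d = −0.5·ln(0.687500) − 0.25·ln(0.875000) = −0.5·(-0.374693) − 0.25·(-0.133531) = 0.2207.

0.2207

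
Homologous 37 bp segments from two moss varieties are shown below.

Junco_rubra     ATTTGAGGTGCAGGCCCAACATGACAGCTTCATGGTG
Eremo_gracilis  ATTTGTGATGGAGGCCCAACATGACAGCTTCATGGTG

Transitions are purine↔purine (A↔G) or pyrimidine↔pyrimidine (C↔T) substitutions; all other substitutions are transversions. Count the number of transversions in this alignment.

2

Mismatches occur at site 6 (A↔T, transversion), site 8 (G↔A, transition), site 11 (C↔G, transversion).
Of the 3 differences, 1 transition and 2 transversions, so the answer is 2.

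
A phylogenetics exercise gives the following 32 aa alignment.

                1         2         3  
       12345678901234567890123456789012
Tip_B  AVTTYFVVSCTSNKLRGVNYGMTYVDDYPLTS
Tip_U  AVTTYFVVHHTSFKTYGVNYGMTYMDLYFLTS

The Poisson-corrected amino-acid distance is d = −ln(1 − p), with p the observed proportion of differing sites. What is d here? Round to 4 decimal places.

Mismatches occur at site 9 (S→H), site 10 (C→H), site 13 (N→F), site 15 (L→T), site 16 (R→Y), site 25 (V→M), site 27 (D→L), site 29 (P→F).
p = 8/32 = 0.250000.
d = −ln(1 − 0.250000) = −ln(0.750000) = 0.2877.

0.2877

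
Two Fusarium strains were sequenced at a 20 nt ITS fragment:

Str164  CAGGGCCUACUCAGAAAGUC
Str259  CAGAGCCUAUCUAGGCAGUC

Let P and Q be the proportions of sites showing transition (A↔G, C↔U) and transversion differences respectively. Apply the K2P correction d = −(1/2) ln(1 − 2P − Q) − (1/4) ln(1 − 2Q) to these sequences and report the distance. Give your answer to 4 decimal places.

0.4256

Mismatches occur at site 4 (G↔A, transition), site 10 (C↔U, transition), site 11 (U↔C, transition), site 12 (C↔U, transition), site 15 (A↔G, transition), site 16 (A↔C, transversion).
Of the 6 differences, 5 transitions and 1 transversion over 20 sites: P = 5/20 = 0.250000, Q = 1/20 = 0.050000.
d = −0.5·ln(0.450000) − 0.25·ln(0.900000) = −0.5·(-0.798508) − 0.25·(-0.105361) = 0.4256.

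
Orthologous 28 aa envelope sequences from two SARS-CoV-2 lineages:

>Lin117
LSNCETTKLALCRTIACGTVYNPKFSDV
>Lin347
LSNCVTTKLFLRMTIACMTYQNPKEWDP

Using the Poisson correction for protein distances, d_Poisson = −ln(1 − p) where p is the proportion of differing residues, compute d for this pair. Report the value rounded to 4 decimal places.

0.4418

Mismatches occur at site 5 (E↔V), site 10 (A↔F), site 12 (C↔R), site 13 (R↔M), site 18 (G↔M), site 20 (V↔Y), site 21 (Y↔Q), site 25 (F↔E), site 26 (S↔W), site 28 (V↔P).
p = 10/28 = 0.357143.
d = −ln(1 − 0.357143) = −ln(0.642857) = 0.4418.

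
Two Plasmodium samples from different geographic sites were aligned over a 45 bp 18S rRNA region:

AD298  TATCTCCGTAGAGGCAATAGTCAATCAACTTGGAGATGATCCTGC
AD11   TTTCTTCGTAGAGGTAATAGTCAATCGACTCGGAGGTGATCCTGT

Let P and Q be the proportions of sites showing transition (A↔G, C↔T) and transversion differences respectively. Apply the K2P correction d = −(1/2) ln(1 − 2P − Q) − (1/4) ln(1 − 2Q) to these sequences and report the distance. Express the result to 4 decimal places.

0.1818

Mismatches occur at site 2 (A→T, transversion), site 6 (C→T, transition), site 15 (C→T, transition), site 27 (A→G, transition), site 31 (T→C, transition), site 36 (A→G, transition), site 45 (C→T, transition).
Of the 7 differences, 6 transitions and 1 transversion over 45 sites: P = 6/45 = 0.133333, Q = 1/45 = 0.022222.
d = −0.5·ln(0.711112) − 0.25·ln(0.955556) = −0.5·(-0.340925) − 0.25·(-0.045462) = 0.1818.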